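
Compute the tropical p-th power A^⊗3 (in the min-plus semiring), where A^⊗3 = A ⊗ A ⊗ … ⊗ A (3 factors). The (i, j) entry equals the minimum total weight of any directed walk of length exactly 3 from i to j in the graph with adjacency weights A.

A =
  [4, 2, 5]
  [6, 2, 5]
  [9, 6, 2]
A^⊗3 =
  [10, 6, 9]
  [10, 6, 9]
  [13, 10, 6]

Each entry (A^⊗3)_ij equals the minimum over all length-3 walks i = v_0 → v_1 → … → v_3 = j of Σ_t A[v_t][v_{t+1}]. For example, for (i, j) = (0, 2) we minimise over 9 possible intermediate vertex sequences; the minimum is 9, attained along the walk 0 → 1 → 1 → 2.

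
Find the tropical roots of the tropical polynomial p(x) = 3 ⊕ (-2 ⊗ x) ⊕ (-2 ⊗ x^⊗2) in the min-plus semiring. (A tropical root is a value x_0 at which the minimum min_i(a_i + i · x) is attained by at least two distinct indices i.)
Roots: {0, 5}

Each tropical root is a break point of the lower envelope of the lines y = a_i + i · x (there are 3 lines, with slopes 0, 1, ..., 2). Only the lines that attain the minimum somewhere contribute to roots; other lines are dominated. Here the surviving (envelope) indices are i = 2, i = 1, i = 0.
Intersections between consecutive envelope lines give the roots: for adjacent envelope indices i < j the intersection is x = (a_i − a_j) / (j − i). Reading off the sorted break points: {0, 5}.
Verification: at each break x_0, at least two indices attain the minimum of min_i(a_i + i · x_0).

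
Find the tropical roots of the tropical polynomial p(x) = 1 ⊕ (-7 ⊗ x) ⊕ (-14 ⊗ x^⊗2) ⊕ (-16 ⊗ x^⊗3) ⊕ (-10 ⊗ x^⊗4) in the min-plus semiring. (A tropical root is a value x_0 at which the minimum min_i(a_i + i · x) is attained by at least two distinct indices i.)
Roots: {-6, 2, 7, 8}

Each tropical root is a break point of the lower envelope of the lines y = a_i + i · x (there are 5 lines, with slopes 0, 1, ..., 4). Only the lines that attain the minimum somewhere contribute to roots; other lines are dominated. Here the surviving (envelope) indices are i = 4, i = 3, i = 2, i = 1, i = 0.
Intersections between consecutive envelope lines give the roots: for adjacent envelope indices i < j the intersection is x = (a_i − a_j) / (j − i). Reading off the sorted break points: {-6, 2, 7, 8}.
Verification: at each break x_0, at least two indices attain the minimum of min_i(a_i + i · x_0).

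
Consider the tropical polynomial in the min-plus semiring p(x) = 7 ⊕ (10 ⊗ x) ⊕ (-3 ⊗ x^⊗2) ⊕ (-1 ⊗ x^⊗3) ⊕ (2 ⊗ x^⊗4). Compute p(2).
p(2) = 1

A tropical monomial a ⊗ x^⊗i evaluates to a + i · x. Evaluating each term at x = 2:
  Term 0 contributes 7 + 0 · 2 = 7
  Term 1 contributes 10 + 1 · 2 = 12
  Term 2 contributes -3 + 2 · 2 = 1
  Term 3 contributes -1 + 3 · 2 = 5
  Term 4 contributes 2 + 4 · 2 = 10
p(2) = ⊕ of these = min[7, 12, 1, 5, 10] = 1.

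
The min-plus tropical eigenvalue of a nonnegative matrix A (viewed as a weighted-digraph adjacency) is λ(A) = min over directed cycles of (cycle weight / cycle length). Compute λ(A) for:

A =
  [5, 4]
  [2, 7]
λ(A) = 3

Enumerate directed cycles and compute their means (weight / length). Sample:
  cycle 0 → 0: weight = 5, length = 1, mean = 5/1 ≈ 5.000
  cycle 1 → 1: weight = 7, length = 1, mean = 7/1 ≈ 7.000
  cycle 0 → 1 → 0: weight = 6, length = 2, mean = 6/2 ≈ 3.000
  cycle 1 → 0 → 1: weight = 6, length = 2, mean = 6/2 ≈ 3.000
Minimum mean = 3.000, attained e.g. along the cycle 0 → 1 → 0 with weight 6 and length 2. So λ(A) = 6/2 = 3.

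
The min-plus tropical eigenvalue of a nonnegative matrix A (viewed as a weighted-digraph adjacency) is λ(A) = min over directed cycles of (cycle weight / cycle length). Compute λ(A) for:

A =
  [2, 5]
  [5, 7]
λ(A) = 2

Enumerate directed cycles and compute their means (weight / length). Sample:
  cycle 0 → 0: weight = 2, length = 1, mean = 2/1 ≈ 2.000
  cycle 1 → 1: weight = 7, length = 1, mean = 7/1 ≈ 7.000
  cycle 0 → 1 → 0: weight = 10, length = 2, mean = 10/2 ≈ 5.000
  cycle 1 → 0 → 1: weight = 10, length = 2, mean = 10/2 ≈ 5.000
Minimum mean = 2.000, attained e.g. along the cycle 0 → 0 with weight 2 and length 1. So λ(A) = 2/1 = 2.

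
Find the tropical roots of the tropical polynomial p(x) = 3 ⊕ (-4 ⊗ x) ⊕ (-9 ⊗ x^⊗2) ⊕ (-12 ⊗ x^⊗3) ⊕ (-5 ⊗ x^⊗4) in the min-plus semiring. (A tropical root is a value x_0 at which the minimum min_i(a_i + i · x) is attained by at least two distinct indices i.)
Roots: {-7, 3, 5, 7}

Each tropical root is a break point of the lower envelope of the lines y = a_i + i · x (there are 5 lines, with slopes 0, 1, ..., 4). Only the lines that attain the minimum somewhere contribute to roots; other lines are dominated. Here the surviving (envelope) indices are i = 4, i = 3, i = 2, i = 1, i = 0.
Intersections between consecutive envelope lines give the roots: for adjacent envelope indices i < j the intersection is x = (a_i − a_j) / (j − i). Reading off the sorted break points: {-7, 3, 5, 7}.
Verification: at each break x_0, at least two indices attain the minimum of min_i(a_i + i · x_0).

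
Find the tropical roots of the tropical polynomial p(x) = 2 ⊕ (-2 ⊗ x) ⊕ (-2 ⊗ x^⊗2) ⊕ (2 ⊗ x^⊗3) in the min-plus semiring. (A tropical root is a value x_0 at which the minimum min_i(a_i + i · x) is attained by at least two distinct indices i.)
Roots: {-4, 0, 4}

Each tropical root is a break point of the lower envelope of the lines y = a_i + i · x (there are 4 lines, with slopes 0, 1, ..., 3). Only the lines that attain the minimum somewhere contribute to roots; other lines are dominated. Here the surviving (envelope) indices are i = 3, i = 2, i = 1, i = 0.
Intersections between consecutive envelope lines give the roots: for adjacent envelope indices i < j the intersection is x = (a_i − a_j) / (j − i). Reading off the sorted break points: {-4, 0, 4}.
Verification: at each break x_0, at least two indices attain the minimum of min_i(a_i + i · x_0).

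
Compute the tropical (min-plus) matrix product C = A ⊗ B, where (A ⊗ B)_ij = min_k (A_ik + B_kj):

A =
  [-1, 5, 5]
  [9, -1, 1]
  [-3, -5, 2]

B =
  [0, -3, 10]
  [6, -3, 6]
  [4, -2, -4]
A ⊗ B =
  [-1, -4, 1]
  [5, -4, -3]
  [-3, -8, -2]

Apply the min-plus product entry-by-entry:
  C[0][0] = min over k of (A[0][0] + B[0][0] = -1 + 0 = -1, A[0][1] + B[1][0] = 5 + 6 = 11, A[0][2] + B[2][0] = 5 + 4 = 9) = -1 (attained at k = 0)
  C[0][1] = min over k of (A[0][0] + B[0][1] = -1 + -3 = -4, A[0][1] + B[1][1] = 5 + -3 = 2, A[0][2] + B[2][1] = 5 + -2 = 3) = -4 (attained at k = 0)
  C[0][2] = min over k of (A[0][0] + B[0][2] = -1 + 10 = 9, A[0][1] + B[1][2] = 5 + 6 = 11, A[0][2] + B[2][2] = 5 + -4 = 1) = 1 (attained at k = 2)
  C[1][0] = min over k of (A[1][0] + B[0][0] = 9 + 0 = 9, A[1][1] + B[1][0] = -1 + 6 = 5, A[1][2] + B[2][0] = 1 + 4 = 5) = 5 (attained at k = 1)
  C[1][1] = min over k of (A[1][0] + B[0][1] = 9 + -3 = 6, A[1][1] + B[1][1] = -1 + -3 = -4, A[1][2] + B[2][1] = 1 + -2 = -1) = -4 (attained at k = 1)
  C[1][2] = min over k of (A[1][0] + B[0][2] = 9 + 10 = 19, A[1][1] + B[1][2] = -1 + 6 = 5, A[1][2] + B[2][2] = 1 + -4 = -3) = -3 (attained at k = 2)
  C[2][0] = min over k of (A[2][0] + B[0][0] = -3 + 0 = -3, A[2][1] + B[1][0] = -5 + 6 = 1, A[2][2] + B[2][0] = 2 + 4 = 6) = -3 (attained at k = 0)
  C[2][1] = min over k of (A[2][0] + B[0][1] = -3 + -3 = -6, A[2][1] + B[1][1] = -5 + -3 = -8, A[2][2] + B[2][1] = 2 + -2 = 0) = -8 (attained at k = 1)
  C[2][2] = min over k of (A[2][0] + B[0][2] = -3 + 10 = 7, A[2][1] + B[1][2] = -5 + 6 = 1, A[2][2] + B[2][2] = 2 + -4 = -2) = -2 (attained at k = 2)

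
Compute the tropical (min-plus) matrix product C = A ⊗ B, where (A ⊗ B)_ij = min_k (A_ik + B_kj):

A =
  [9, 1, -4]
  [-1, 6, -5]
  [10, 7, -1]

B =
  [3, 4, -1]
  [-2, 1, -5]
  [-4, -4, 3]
A ⊗ B =
  [-8, -8, -4]
  [-9, -9, -2]
  [-5, -5, 2]

Apply the min-plus product entry-by-entry:
  C[0][0] = min over k of (A[0][0] + B[0][0] = 9 + 3 = 12, A[0][1] + B[1][0] = 1 + -2 = -1, A[0][2] + B[2][0] = -4 + -4 = -8) = -8 (attained at k = 2)
  C[0][1] = min over k of (A[0][0] + B[0][1] = 9 + 4 = 13, A[0][1] + B[1][1] = 1 + 1 = 2, A[0][2] + B[2][1] = -4 + -4 = -8) = -8 (attained at k = 2)
  C[0][2] = min over k of (A[0][0] + B[0][2] = 9 + -1 = 8, A[0][1] + B[1][2] = 1 + -5 = -4, A[0][2] + B[2][2] = -4 + 3 = -1) = -4 (attained at k = 1)
  C[1][0] = min over k of (A[1][0] + B[0][0] = -1 + 3 = 2, A[1][1] + B[1][0] = 6 + -2 = 4, A[1][2] + B[2][0] = -5 + -4 = -9) = -9 (attained at k = 2)
  C[1][1] = min over k of (A[1][0] + B[0][1] = -1 + 4 = 3, A[1][1] + B[1][1] = 6 + 1 = 7, A[1][2] + B[2][1] = -5 + -4 = -9) = -9 (attained at k = 2)
  C[1][2] = min over k of (A[1][0] + B[0][2] = -1 + -1 = -2, A[1][1] + B[1][2] = 6 + -5 = 1, A[1][2] + B[2][2] = -5 + 3 = -2) = -2 (attained at k = 0)
  C[2][0] = min over k of (A[2][0] + B[0][0] = 10 + 3 = 13, A[2][1] + B[1][0] = 7 + -2 = 5, A[2][2] + B[2][0] = -1 + -4 = -5) = -5 (attained at k = 2)
  C[2][1] = min over k of (A[2][0] + B[0][1] = 10 + 4 = 14, A[2][1] + B[1][1] = 7 + 1 = 8, A[2][2] + B[2][1] = -1 + -4 = -5) = -5 (attained at k = 2)
  C[2][2] = min over k of (A[2][0] + B[0][2] = 10 + -1 = 9, A[2][1] + B[1][2] = 7 + -5 = 2, A[2][2] + B[2][2] = -1 + 3 = 2) = 2 (attained at k = 1)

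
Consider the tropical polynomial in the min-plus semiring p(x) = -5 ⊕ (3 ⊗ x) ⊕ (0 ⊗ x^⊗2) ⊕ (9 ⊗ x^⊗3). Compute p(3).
p(3) = -5

A tropical monomial a ⊗ x^⊗i evaluates to a + i · x. Evaluating each term at x = 3:
  Term 0 contributes -5 + 0 · 3 = -5
  Term 1 contributes 3 + 1 · 3 = 6
  Term 2 contributes 0 + 2 · 3 = 6
  Term 3 contributes 9 + 3 · 3 = 18
p(3) = ⊕ of these = min[-5, 6, 6, 18] = -5.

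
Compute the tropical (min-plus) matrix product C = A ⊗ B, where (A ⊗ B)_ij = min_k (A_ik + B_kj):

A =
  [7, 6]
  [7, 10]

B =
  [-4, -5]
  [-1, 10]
A ⊗ B =
  [3, 2]
  [3, 2]

Apply the min-plus product entry-by-entry:
  C[0][0] = min over k of (A[0][0] + B[0][0] = 7 + -4 = 3, A[0][1] + B[1][0] = 6 + -1 = 5) = 3 (attained at k = 0)
  C[0][1] = min over k of (A[0][0] + B[0][1] = 7 + -5 = 2, A[0][1] + B[1][1] = 6 + 10 = 16) = 2 (attained at k = 0)
  C[1][0] = min over k of (A[1][0] + B[0][0] = 7 + -4 = 3, A[1][1] + B[1][0] = 10 + -1 = 9) = 3 (attained at k = 0)
  C[1][1] = min over k of (A[1][0] + B[0][1] = 7 + -5 = 2, A[1][1] + B[1][1] = 10 + 10 = 20) = 2 (attained at k = 0)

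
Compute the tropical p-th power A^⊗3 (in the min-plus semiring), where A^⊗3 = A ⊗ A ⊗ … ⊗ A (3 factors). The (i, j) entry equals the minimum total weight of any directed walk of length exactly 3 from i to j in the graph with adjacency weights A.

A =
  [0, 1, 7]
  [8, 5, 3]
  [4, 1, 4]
A^⊗3 =
  [0, 1, 4]
  [7, 8, 7]
  [4, 5, 8]

Each entry (A^⊗3)_ij equals the minimum over all length-3 walks i = v_0 → v_1 → … → v_3 = j of Σ_t A[v_t][v_{t+1}]. For example, for (i, j) = (0, 2) we minimise over 9 possible intermediate vertex sequences; the minimum is 4, attained along the walk 0 → 0 → 1 → 2.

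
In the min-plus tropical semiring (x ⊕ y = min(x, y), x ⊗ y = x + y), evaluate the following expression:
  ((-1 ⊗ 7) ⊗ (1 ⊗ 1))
((-1 ⊗ 7) ⊗ (1 ⊗ 1)) = 8

Expand innermost to outermost. Recall ⊕ takes the minimum of its arguments and ⊗ takes their sum. Working out the expression ((-1 ⊗ 7) ⊗ (1 ⊗ 1)) gives 8.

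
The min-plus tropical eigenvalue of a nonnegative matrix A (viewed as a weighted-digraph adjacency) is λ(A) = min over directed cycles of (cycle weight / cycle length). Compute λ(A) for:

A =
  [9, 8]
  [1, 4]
λ(A) = 4

Enumerate directed cycles and compute their means (weight / length). Sample:
  cycle 0 → 0: weight = 9, length = 1, mean = 9/1 ≈ 9.000
  cycle 1 → 1: weight = 4, length = 1, mean = 4/1 ≈ 4.000
  cycle 0 → 1 → 0: weight = 9, length = 2, mean = 9/2 ≈ 4.500
  cycle 1 → 0 → 1: weight = 9, length = 2, mean = 9/2 ≈ 4.500
Minimum mean = 4.000, attained e.g. along the cycle 1 → 1 with weight 4 and length 1. So λ(A) = 4/1 = 4.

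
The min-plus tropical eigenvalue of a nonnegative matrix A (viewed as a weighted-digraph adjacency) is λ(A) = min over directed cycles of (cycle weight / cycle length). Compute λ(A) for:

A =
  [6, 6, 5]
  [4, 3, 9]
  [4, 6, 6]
λ(A) = 3

Enumerate directed cycles and compute their means (weight / length). Sample:
  cycle 0 → 0: weight = 6, length = 1, mean = 6/1 ≈ 6.000
  cycle 1 → 1: weight = 3, length = 1, mean = 3/1 ≈ 3.000
  cycle 2 → 2: weight = 6, length = 1, mean = 6/1 ≈ 6.000
  cycle 0 → 1 → 0: weight = 10, length = 2, mean = 10/2 ≈ 5.000
  cycle 0 → 2 → 0: weight = 9, length = 2, mean = 9/2 ≈ 4.500
  cycle 1 → 0 → 1: weight = 10, length = 2, mean = 10/2 ≈ 5.000
Minimum mean = 3.000, attained e.g. along the cycle 1 → 1 with weight 3 and length 1. So λ(A) = 3/1 = 3.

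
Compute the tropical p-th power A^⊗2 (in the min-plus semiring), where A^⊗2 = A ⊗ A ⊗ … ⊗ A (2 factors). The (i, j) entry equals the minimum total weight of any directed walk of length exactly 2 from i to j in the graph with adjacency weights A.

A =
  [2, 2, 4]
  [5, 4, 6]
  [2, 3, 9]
A^⊗2 =
  [4, 4, 6]
  [7, 7, 9]
  [4, 4, 6]

Each entry (A^⊗2)_ij equals the minimum over all length-2 walks i = v_0 → v_1 → … → v_2 = j of Σ_t A[v_t][v_{t+1}]. For example, for (i, j) = (0, 2) we minimise over 3 possible intermediate vertex sequences; the minimum is 6, attained along the walk 0 → 0 → 2.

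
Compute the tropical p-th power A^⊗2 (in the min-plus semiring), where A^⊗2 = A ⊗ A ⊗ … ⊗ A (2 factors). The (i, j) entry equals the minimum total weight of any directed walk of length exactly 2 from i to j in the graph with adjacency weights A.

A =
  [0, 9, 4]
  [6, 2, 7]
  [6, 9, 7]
A^⊗2 =
  [0, 9, 4]
  [6, 4, 9]
  [6, 11, 10]

Each entry (A^⊗2)_ij equals the minimum over all length-2 walks i = v_0 → v_1 → … → v_2 = j of Σ_t A[v_t][v_{t+1}]. For example, for (i, j) = (0, 2) we minimise over 3 possible intermediate vertex sequences; the minimum is 4, attained along the walk 0 → 0 → 2.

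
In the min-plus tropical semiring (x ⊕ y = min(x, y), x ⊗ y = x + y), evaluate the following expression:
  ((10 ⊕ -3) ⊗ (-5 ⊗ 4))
((10 ⊕ -3) ⊗ (-5 ⊗ 4)) = -4

Expand innermost to outermost. Recall ⊕ takes the minimum of its arguments and ⊗ takes their sum. Working out the expression ((10 ⊕ -3) ⊗ (-5 ⊗ 4)) gives -4.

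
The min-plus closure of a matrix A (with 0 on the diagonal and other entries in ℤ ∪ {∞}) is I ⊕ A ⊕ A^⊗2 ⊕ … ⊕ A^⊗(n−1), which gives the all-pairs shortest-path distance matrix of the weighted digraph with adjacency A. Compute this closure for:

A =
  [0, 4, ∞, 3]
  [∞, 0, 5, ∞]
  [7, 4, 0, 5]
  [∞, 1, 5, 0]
Closure =
  [0, 4, 8, 3]
  [12, 0, 5, 10]
  [7, 4, 0, 5]
  [12, 1, 5, 0]

This is the Floyd-Warshall all-pairs shortest-path computation. For each intermediate vertex k = 0, 1, …, 3, update dist[i][j] ← min(dist[i][j], dist[i][k] + dist[k][j]). The final matrix gives, for each (i, j), the minimum total weight of any directed path from i to j (possibly empty when i = j).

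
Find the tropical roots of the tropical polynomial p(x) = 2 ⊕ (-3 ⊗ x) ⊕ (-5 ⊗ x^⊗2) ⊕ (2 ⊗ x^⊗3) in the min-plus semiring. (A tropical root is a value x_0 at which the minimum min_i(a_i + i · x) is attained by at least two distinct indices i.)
Roots: {-7, 2, 5}

Each tropical root is a break point of the lower envelope of the lines y = a_i + i · x (there are 4 lines, with slopes 0, 1, ..., 3). Only the lines that attain the minimum somewhere contribute to roots; other lines are dominated. Here the surviving (envelope) indices are i = 3, i = 2, i = 1, i = 0.
Intersections between consecutive envelope lines give the roots: for adjacent envelope indices i < j the intersection is x = (a_i − a_j) / (j − i). Reading off the sorted break points: {-7, 2, 5}.
Verification: at each break x_0, at least two indices attain the minimum of min_i(a_i + i · x_0).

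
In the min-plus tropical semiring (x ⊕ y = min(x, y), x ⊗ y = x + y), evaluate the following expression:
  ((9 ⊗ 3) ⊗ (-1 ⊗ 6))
((9 ⊗ 3) ⊗ (-1 ⊗ 6)) = 17

Expand innermost to outermost. Recall ⊕ takes the minimum of its arguments and ⊗ takes their sum. Working out the expression ((9 ⊗ 3) ⊗ (-1 ⊗ 6)) gives 17.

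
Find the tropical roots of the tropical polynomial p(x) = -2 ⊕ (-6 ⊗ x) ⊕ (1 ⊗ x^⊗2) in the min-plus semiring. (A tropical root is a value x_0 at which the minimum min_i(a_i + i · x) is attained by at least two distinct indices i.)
Roots: {-7, 4}

Each tropical root is a break point of the lower envelope of the lines y = a_i + i · x (there are 3 lines, with slopes 0, 1, ..., 2). Only the lines that attain the minimum somewhere contribute to roots; other lines are dominated. Here the surviving (envelope) indices are i = 2, i = 1, i = 0.
Intersections between consecutive envelope lines give the roots: for adjacent envelope indices i < j the intersection is x = (a_i − a_j) / (j − i). Reading off the sorted break points: {-7, 4}.
Verification: at each break x_0, at least two indices attain the minimum of min_i(a_i + i · x_0).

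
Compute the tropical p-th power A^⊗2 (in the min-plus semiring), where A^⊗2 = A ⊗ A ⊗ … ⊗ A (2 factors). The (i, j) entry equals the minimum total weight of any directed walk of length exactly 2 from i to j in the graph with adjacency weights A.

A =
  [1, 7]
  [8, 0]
A^⊗2 =
  [2, 7]
  [8, 0]

Each entry (A^⊗2)_ij equals the minimum over all length-2 walks i = v_0 → v_1 → … → v_2 = j of Σ_t A[v_t][v_{t+1}]. For example, for (i, j) = (0, 1) we minimise over 2 possible intermediate vertex sequences; the minimum is 7, attained along the walk 0 → 1 → 1.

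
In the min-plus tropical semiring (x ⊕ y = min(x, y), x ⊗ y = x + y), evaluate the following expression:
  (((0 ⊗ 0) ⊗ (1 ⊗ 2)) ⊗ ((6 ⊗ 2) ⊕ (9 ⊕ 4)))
(((0 ⊗ 0) ⊗ (1 ⊗ 2)) ⊗ ((6 ⊗ 2) ⊕ (9 ⊕ 4))) = 7

Expand innermost to outermost. Recall ⊕ takes the minimum of its arguments and ⊗ takes their sum. Working out the expression (((0 ⊗ 0) ⊗ (1 ⊗ 2)) ⊗ ((6 ⊗ 2) ⊕ (9 ⊕ 4))) gives 7.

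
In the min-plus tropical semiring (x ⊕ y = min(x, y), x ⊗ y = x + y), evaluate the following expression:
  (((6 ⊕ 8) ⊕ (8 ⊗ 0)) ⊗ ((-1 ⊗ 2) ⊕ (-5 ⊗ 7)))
(((6 ⊕ 8) ⊕ (8 ⊗ 0)) ⊗ ((-1 ⊗ 2) ⊕ (-5 ⊗ 7))) = 7

Expand innermost to outermost. Recall ⊕ takes the minimum of its arguments and ⊗ takes their sum. Working out the expression (((6 ⊕ 8) ⊕ (8 ⊗ 0)) ⊗ ((-1 ⊗ 2) ⊕ (-5 ⊗ 7))) gives 7.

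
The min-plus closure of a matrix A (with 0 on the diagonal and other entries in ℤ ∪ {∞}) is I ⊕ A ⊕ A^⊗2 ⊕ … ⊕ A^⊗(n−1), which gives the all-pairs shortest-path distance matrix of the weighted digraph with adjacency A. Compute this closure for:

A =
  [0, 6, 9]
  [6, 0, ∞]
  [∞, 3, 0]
Closure =
  [0, 6, 9]
  [6, 0, 15]
  [9, 3, 0]

This is the Floyd-Warshall all-pairs shortest-path computation. For each intermediate vertex k = 0, 1, …, 2, update dist[i][j] ← min(dist[i][j], dist[i][k] + dist[k][j]). The final matrix gives, for each (i, j), the minimum total weight of any directed path from i to j (possibly empty when i = j).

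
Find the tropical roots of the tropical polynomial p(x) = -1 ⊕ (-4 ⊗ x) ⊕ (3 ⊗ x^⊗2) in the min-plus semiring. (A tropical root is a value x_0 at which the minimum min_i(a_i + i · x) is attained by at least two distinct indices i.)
Roots: {-7, 3}

Each tropical root is a break point of the lower envelope of the lines y = a_i + i · x (there are 3 lines, with slopes 0, 1, ..., 2). Only the lines that attain the minimum somewhere contribute to roots; other lines are dominated. Here the surviving (envelope) indices are i = 2, i = 1, i = 0.
Intersections between consecutive envelope lines give the roots: for adjacent envelope indices i < j the intersection is x = (a_i − a_j) / (j − i). Reading off the sorted break points: {-7, 3}.
Verification: at each break x_0, at least two indices attain the minimum of min_i(a_i + i · x_0).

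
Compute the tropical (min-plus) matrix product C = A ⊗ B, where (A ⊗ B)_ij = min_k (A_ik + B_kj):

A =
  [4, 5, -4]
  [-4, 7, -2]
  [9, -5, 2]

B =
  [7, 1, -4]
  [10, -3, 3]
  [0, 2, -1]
A ⊗ B =
  [-4, -2, -5]
  [-2, -3, -8]
  [2, -8, -2]

Apply the min-plus product entry-by-entry:
  C[0][0] = min over k of (A[0][0] + B[0][0] = 4 + 7 = 11, A[0][1] + B[1][0] = 5 + 10 = 15, A[0][2] + B[2][0] = -4 + 0 = -4) = -4 (attained at k = 2)
  C[0][1] = min over k of (A[0][0] + B[0][1] = 4 + 1 = 5, A[0][1] + B[1][1] = 5 + -3 = 2, A[0][2] + B[2][1] = -4 + 2 = -2) = -2 (attained at k = 2)
  C[0][2] = min over k of (A[0][0] + B[0][2] = 4 + -4 = 0, A[0][1] + B[1][2] = 5 + 3 = 8, A[0][2] + B[2][2] = -4 + -1 = -5) = -5 (attained at k = 2)
  C[1][0] = min over k of (A[1][0] + B[0][0] = -4 + 7 = 3, A[1][1] + B[1][0] = 7 + 10 = 17, A[1][2] + B[2][0] = -2 + 0 = -2) = -2 (attained at k = 2)
  C[1][1] = min over k of (A[1][0] + B[0][1] = -4 + 1 = -3, A[1][1] + B[1][1] = 7 + -3 = 4, A[1][2] + B[2][1] = -2 + 2 = 0) = -3 (attained at k = 0)
  C[1][2] = min over k of (A[1][0] + B[0][2] = -4 + -4 = -8, A[1][1] + B[1][2] = 7 + 3 = 10, A[1][2] + B[2][2] = -2 + -1 = -3) = -8 (attained at k = 0)
  C[2][0] = min over k of (A[2][0] + B[0][0] = 9 + 7 = 16, A[2][1] + B[1][0] = -5 + 10 = 5, A[2][2] + B[2][0] = 2 + 0 = 2) = 2 (attained at k = 2)
  C[2][1] = min over k of (A[2][0] + B[0][1] = 9 + 1 = 10, A[2][1] + B[1][1] = -5 + -3 = -8, A[2][2] + B[2][1] = 2 + 2 = 4) = -8 (attained at k = 1)
  C[2][2] = min over k of (A[2][0] + B[0][2] = 9 + -4 = 5, A[2][1] + B[1][2] = -5 + 3 = -2, A[2][2] + B[2][2] = 2 + -1 = 1) = -2 (attained at k = 1)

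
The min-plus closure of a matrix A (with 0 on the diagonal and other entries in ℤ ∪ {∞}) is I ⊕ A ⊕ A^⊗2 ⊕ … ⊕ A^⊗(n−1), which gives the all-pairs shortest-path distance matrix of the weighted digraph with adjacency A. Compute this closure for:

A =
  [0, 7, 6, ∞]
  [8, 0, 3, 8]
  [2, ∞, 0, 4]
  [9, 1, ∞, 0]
Closure =
  [0, 7, 6, 10]
  [5, 0, 3, 7]
  [2, 5, 0, 4]
  [6, 1, 4, 0]

This is the Floyd-Warshall all-pairs shortest-path computation. For each intermediate vertex k = 0, 1, …, 3, update dist[i][j] ← min(dist[i][j], dist[i][k] + dist[k][j]). The final matrix gives, for each (i, j), the minimum total weight of any directed path from i to j (possibly empty when i = j).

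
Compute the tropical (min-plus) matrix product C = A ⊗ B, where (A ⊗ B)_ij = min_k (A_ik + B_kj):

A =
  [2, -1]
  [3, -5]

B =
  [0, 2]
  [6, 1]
A ⊗ B =
  [2, 0]
  [1, -4]

Apply the min-plus product entry-by-entry:
  C[0][0] = min over k of (A[0][0] + B[0][0] = 2 + 0 = 2, A[0][1] + B[1][0] = -1 + 6 = 5) = 2 (attained at k = 0)
  C[0][1] = min over k of (A[0][0] + B[0][1] = 2 + 2 = 4, A[0][1] + B[1][1] = -1 + 1 = 0) = 0 (attained at k = 1)
  C[1][0] = min over k of (A[1][0] + B[0][0] = 3 + 0 = 3, A[1][1] + B[1][0] = -5 + 6 = 1) = 1 (attained at k = 1)
  C[1][1] = min over k of (A[1][0] + B[0][1] = 3 + 2 = 5, A[1][1] + B[1][1] = -5 + 1 = -4) = -4 (attained at k = 1)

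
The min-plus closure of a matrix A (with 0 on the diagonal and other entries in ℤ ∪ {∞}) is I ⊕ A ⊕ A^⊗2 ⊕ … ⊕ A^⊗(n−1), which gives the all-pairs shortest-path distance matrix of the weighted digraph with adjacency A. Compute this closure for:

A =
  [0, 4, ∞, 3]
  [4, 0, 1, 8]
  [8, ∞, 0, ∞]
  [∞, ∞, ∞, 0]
Closure =
  [0, 4, 5, 3]
  [4, 0, 1, 7]
  [8, 12, 0, 11]
  [∞, ∞, ∞, 0]

This is the Floyd-Warshall all-pairs shortest-path computation. For each intermediate vertex k = 0, 1, …, 3, update dist[i][j] ← min(dist[i][j], dist[i][k] + dist[k][j]). The final matrix gives, for each (i, j), the minimum total weight of any directed path from i to j (possibly empty when i = j).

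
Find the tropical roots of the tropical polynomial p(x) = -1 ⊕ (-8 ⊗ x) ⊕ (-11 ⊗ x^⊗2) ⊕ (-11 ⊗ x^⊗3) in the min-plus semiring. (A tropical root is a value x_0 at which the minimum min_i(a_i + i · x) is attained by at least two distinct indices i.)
Roots: {0, 3, 7}

Each tropical root is a break point of the lower envelope of the lines y = a_i + i · x (there are 4 lines, with slopes 0, 1, ..., 3). Only the lines that attain the minimum somewhere contribute to roots; other lines are dominated. Here the surviving (envelope) indices are i = 3, i = 2, i = 1, i = 0.
Intersections between consecutive envelope lines give the roots: for adjacent envelope indices i < j the intersection is x = (a_i − a_j) / (j − i). Reading off the sorted break points: {0, 3, 7}.
Verification: at each break x_0, at least two indices attain the minimum of min_i(a_i + i · x_0).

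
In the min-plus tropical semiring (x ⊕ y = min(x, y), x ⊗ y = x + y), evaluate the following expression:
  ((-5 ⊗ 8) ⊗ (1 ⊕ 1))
((-5 ⊗ 8) ⊗ (1 ⊕ 1)) = 4

Expand innermost to outermost. Recall ⊕ takes the minimum of its arguments and ⊗ takes their sum. Working out the expression ((-5 ⊗ 8) ⊗ (1 ⊕ 1)) gives 4.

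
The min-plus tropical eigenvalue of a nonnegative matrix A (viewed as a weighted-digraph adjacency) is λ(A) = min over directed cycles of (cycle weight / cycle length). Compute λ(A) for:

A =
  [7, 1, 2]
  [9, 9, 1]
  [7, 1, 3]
λ(A) = 1

Enumerate directed cycles and compute their means (weight / length). Sample:
  cycle 0 → 0: weight = 7, length = 1, mean = 7/1 ≈ 7.000
  cycle 1 → 1: weight = 9, length = 1, mean = 9/1 ≈ 9.000
  cycle 2 → 2: weight = 3, length = 1, mean = 3/1 ≈ 3.000
  cycle 0 → 1 → 0: weight = 10, length = 2, mean = 10/2 ≈ 5.000
  cycle 0 → 2 → 0: weight = 9, length = 2, mean = 9/2 ≈ 4.500
  cycle 1 → 0 → 1: weight = 10, length = 2, mean = 10/2 ≈ 5.000
Minimum mean = 1.000, attained e.g. along the cycle 1 → 2 → 1 with weight 2 and length 2. So λ(A) = 2/2 = 1.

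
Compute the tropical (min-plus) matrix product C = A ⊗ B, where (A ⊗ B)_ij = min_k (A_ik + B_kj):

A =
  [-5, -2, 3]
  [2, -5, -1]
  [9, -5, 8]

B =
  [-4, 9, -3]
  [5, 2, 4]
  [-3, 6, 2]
A ⊗ B =
  [-9, 0, -8]
  [-4, -3, -1]
  [0, -3, -1]

Apply the min-plus product entry-by-entry:
  C[0][0] = min over k of (A[0][0] + B[0][0] = -5 + -4 = -9, A[0][1] + B[1][0] = -2 + 5 = 3, A[0][2] + B[2][0] = 3 + -3 = 0) = -9 (attained at k = 0)
  C[0][1] = min over k of (A[0][0] + B[0][1] = -5 + 9 = 4, A[0][1] + B[1][1] = -2 + 2 = 0, A[0][2] + B[2][1] = 3 + 6 = 9) = 0 (attained at k = 1)
  C[0][2] = min over k of (A[0][0] + B[0][2] = -5 + -3 = -8, A[0][1] + B[1][2] = -2 + 4 = 2, A[0][2] + B[2][2] = 3 + 2 = 5) = -8 (attained at k = 0)
  C[1][0] = min over k of (A[1][0] + B[0][0] = 2 + -4 = -2, A[1][1] + B[1][0] = -5 + 5 = 0, A[1][2] + B[2][0] = -1 + -3 = -4) = -4 (attained at k = 2)
  C[1][1] = min over k of (A[1][0] + B[0][1] = 2 + 9 = 11, A[1][1] + B[1][1] = -5 + 2 = -3, A[1][2] + B[2][1] = -1 + 6 = 5) = -3 (attained at k = 1)
  C[1][2] = min over k of (A[1][0] + B[0][2] = 2 + -3 = -1, A[1][1] + B[1][2] = -5 + 4 = -1, A[1][2] + B[2][2] = -1 + 2 = 1) = -1 (attained at k = 0)
  C[2][0] = min over k of (A[2][0] + B[0][0] = 9 + -4 = 5, A[2][1] + B[1][0] = -5 + 5 = 0, A[2][2] + B[2][0] = 8 + -3 = 5) = 0 (attained at k = 1)
  C[2][1] = min over k of (A[2][0] + B[0][1] = 9 + 9 = 18, A[2][1] + B[1][1] = -5 + 2 = -3, A[2][2] + B[2][1] = 8 + 6 = 14) = -3 (attained at k = 1)
  C[2][2] = min over k of (A[2][0] + B[0][2] = 9 + -3 = 6, A[2][1] + B[1][2] = -5 + 4 = -1, A[2][2] + B[2][2] = 8 + 2 = 10) = -1 (attained at k = 1)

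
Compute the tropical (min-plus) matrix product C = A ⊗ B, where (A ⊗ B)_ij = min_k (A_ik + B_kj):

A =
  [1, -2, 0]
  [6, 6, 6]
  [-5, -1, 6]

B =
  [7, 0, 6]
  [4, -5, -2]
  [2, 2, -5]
A ⊗ B =
  [2, -7, -5]
  [8, 1, 1]
  [2, -6, -3]

Apply the min-plus product entry-by-entry:
  C[0][0] = min over k of (A[0][0] + B[0][0] = 1 + 7 = 8, A[0][1] + B[1][0] = -2 + 4 = 2, A[0][2] + B[2][0] = 0 + 2 = 2) = 2 (attained at k = 1)
  C[0][1] = min over k of (A[0][0] + B[0][1] = 1 + 0 = 1, A[0][1] + B[1][1] = -2 + -5 = -7, A[0][2] + B[2][1] = 0 + 2 = 2) = -7 (attained at k = 1)
  C[0][2] = min over k of (A[0][0] + B[0][2] = 1 + 6 = 7, A[0][1] + B[1][2] = -2 + -2 = -4, A[0][2] + B[2][2] = 0 + -5 = -5) = -5 (attained at k = 2)
  C[1][0] = min over k of (A[1][0] + B[0][0] = 6 + 7 = 13, A[1][1] + B[1][0] = 6 + 4 = 10, A[1][2] + B[2][0] = 6 + 2 = 8) = 8 (attained at k = 2)
  C[1][1] = min over k of (A[1][0] + B[0][1] = 6 + 0 = 6, A[1][1] + B[1][1] = 6 + -5 = 1, A[1][2] + B[2][1] = 6 + 2 = 8) = 1 (attained at k = 1)
  C[1][2] = min over k of (A[1][0] + B[0][2] = 6 + 6 = 12, A[1][1] + B[1][2] = 6 + -2 = 4, A[1][2] + B[2][2] = 6 + -5 = 1) = 1 (attained at k = 2)
  C[2][0] = min over k of (A[2][0] + B[0][0] = -5 + 7 = 2, A[2][1] + B[1][0] = -1 + 4 = 3, A[2][2] + B[2][0] = 6 + 2 = 8) = 2 (attained at k = 0)
  C[2][1] = min over k of (A[2][0] + B[0][1] = -5 + 0 = -5, A[2][1] + B[1][1] = -1 + -5 = -6, A[2][2] + B[2][1] = 6 + 2 = 8) = -6 (attained at k = 1)
  C[2][2] = min over k of (A[2][0] + B[0][2] = -5 + 6 = 1, A[2][1] + B[1][2] = -1 + -2 = -3, A[2][2] + B[2][2] = 6 + -5 = 1) = -3 (attained at k = 1)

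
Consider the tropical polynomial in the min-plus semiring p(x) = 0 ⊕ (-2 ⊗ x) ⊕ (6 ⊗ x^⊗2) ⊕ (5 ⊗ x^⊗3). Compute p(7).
p(7) = 0

A tropical monomial a ⊗ x^⊗i evaluates to a + i · x. Evaluating each term at x = 7:
  Term 0 contributes 0 + 0 · 7 = 0
  Term 1 contributes -2 + 1 · 7 = 5
  Term 2 contributes 6 + 2 · 7 = 20
  Term 3 contributes 5 + 3 · 7 = 26
p(7) = ⊕ of these = min[0, 5, 20, 26] = 0.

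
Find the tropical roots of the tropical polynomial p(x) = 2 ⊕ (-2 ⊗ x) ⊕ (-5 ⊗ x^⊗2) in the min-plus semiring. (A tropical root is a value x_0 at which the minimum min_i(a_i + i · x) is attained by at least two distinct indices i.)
Roots: {3, 4}

Each tropical root is a break point of the lower envelope of the lines y = a_i + i · x (there are 3 lines, with slopes 0, 1, ..., 2). Only the lines that attain the minimum somewhere contribute to roots; other lines are dominated. Here the surviving (envelope) indices are i = 2, i = 1, i = 0.
Intersections between consecutive envelope lines give the roots: for adjacent envelope indices i < j the intersection is x = (a_i − a_j) / (j − i). Reading off the sorted break points: {3, 4}.
Verification: at each break x_0, at least two indices attain the minimum of min_i(a_i + i · x_0).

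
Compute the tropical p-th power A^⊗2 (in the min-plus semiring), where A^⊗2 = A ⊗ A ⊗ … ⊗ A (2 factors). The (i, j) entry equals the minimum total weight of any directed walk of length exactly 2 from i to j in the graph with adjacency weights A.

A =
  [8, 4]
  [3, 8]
A^⊗2 =
  [7, 12]
  [11, 7]

Each entry (A^⊗2)_ij equals the minimum over all length-2 walks i = v_0 → v_1 → … → v_2 = j of Σ_t A[v_t][v_{t+1}]. For example, for (i, j) = (0, 1) we minimise over 2 possible intermediate vertex sequences; the minimum is 12, attained along the walk 0 → 0 → 1.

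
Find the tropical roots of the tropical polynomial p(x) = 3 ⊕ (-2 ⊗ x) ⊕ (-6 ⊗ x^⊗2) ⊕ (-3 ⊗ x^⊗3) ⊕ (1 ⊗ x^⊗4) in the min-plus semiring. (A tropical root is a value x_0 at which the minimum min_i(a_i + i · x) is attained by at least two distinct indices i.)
Roots: {-4, -3, 4, 5}

Each tropical root is a break point of the lower envelope of the lines y = a_i + i · x (there are 5 lines, with slopes 0, 1, ..., 4). Only the lines that attain the minimum somewhere contribute to roots; other lines are dominated. Here the surviving (envelope) indices are i = 4, i = 3, i = 2, i = 1, i = 0.
Intersections between consecutive envelope lines give the roots: for adjacent envelope indices i < j the intersection is x = (a_i − a_j) / (j − i). Reading off the sorted break points: {-4, -3, 4, 5}.
Verification: at each break x_0, at least two indices attain the minimum of min_i(a_i + i · x_0).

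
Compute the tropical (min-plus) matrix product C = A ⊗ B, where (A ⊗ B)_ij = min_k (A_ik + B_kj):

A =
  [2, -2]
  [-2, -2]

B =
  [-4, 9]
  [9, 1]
A ⊗ B =
  [-2, -1]
  [-6, -1]

Apply the min-plus product entry-by-entry:
  C[0][0] = min over k of (A[0][0] + B[0][0] = 2 + -4 = -2, A[0][1] + B[1][0] = -2 + 9 = 7) = -2 (attained at k = 0)
  C[0][1] = min over k of (A[0][0] + B[0][1] = 2 + 9 = 11, A[0][1] + B[1][1] = -2 + 1 = -1) = -1 (attained at k = 1)
  C[1][0] = min over k of (A[1][0] + B[0][0] = -2 + -4 = -6, A[1][1] + B[1][0] = -2 + 9 = 7) = -6 (attained at k = 0)
  C[1][1] = min over k of (A[1][0] + B[0][1] = -2 + 9 = 7, A[1][1] + B[1][1] = -2 + 1 = -1) = -1 (attained at k = 1)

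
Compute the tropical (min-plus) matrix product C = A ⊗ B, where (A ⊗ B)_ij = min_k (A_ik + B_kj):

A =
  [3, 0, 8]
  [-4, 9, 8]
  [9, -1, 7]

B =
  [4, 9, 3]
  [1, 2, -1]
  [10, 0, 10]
A ⊗ B =
  [1, 2, -1]
  [0, 5, -1]
  [0, 1, -2]

Apply the min-plus product entry-by-entry:
  C[0][0] = min over k of (A[0][0] + B[0][0] = 3 + 4 = 7, A[0][1] + B[1][0] = 0 + 1 = 1, A[0][2] + B[2][0] = 8 + 10 = 18) = 1 (attained at k = 1)
  C[0][1] = min over k of (A[0][0] + B[0][1] = 3 + 9 = 12, A[0][1] + B[1][1] = 0 + 2 = 2, A[0][2] + B[2][1] = 8 + 0 = 8) = 2 (attained at k = 1)
  C[0][2] = min over k of (A[0][0] + B[0][2] = 3 + 3 = 6, A[0][1] + B[1][2] = 0 + -1 = -1, A[0][2] + B[2][2] = 8 + 10 = 18) = -1 (attained at k = 1)
  C[1][0] = min over k of (A[1][0] + B[0][0] = -4 + 4 = 0, A[1][1] + B[1][0] = 9 + 1 = 10, A[1][2] + B[2][0] = 8 + 10 = 18) = 0 (attained at k = 0)
  C[1][1] = min over k of (A[1][0] + B[0][1] = -4 + 9 = 5, A[1][1] + B[1][1] = 9 + 2 = 11, A[1][2] + B[2][1] = 8 + 0 = 8) = 5 (attained at k = 0)
  C[1][2] = min over k of (A[1][0] + B[0][2] = -4 + 3 = -1, A[1][1] + B[1][2] = 9 + -1 = 8, A[1][2] + B[2][2] = 8 + 10 = 18) = -1 (attained at k = 0)
  C[2][0] = min over k of (A[2][0] + B[0][0] = 9 + 4 = 13, A[2][1] + B[1][0] = -1 + 1 = 0, A[2][2] + B[2][0] = 7 + 10 = 17) = 0 (attained at k = 1)
  C[2][1] = min over k of (A[2][0] + B[0][1] = 9 + 9 = 18, A[2][1] + B[1][1] = -1 + 2 = 1, A[2][2] + B[2][1] = 7 + 0 = 7) = 1 (attained at k = 1)
  C[2][2] = min over k of (A[2][0] + B[0][2] = 9 + 3 = 12, A[2][1] + B[1][2] = -1 + -1 = -2, A[2][2] + B[2][2] = 7 + 10 = 17) = -2 (attained at k = 1)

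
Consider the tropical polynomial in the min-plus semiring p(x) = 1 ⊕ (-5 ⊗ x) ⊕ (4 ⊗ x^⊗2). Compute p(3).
p(3) = -2

A tropical monomial a ⊗ x^⊗i evaluates to a + i · x. Evaluating each term at x = 3:
  Term 0 contributes 1 + 0 · 3 = 1
  Term 1 contributes -5 + 1 · 3 = -2
  Term 2 contributes 4 + 2 · 3 = 10
p(3) = ⊕ of these = min[1, -2, 10] = -2.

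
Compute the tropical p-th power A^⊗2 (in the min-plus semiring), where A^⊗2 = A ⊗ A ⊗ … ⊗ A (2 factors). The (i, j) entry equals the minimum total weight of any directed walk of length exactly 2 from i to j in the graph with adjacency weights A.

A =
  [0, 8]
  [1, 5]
A^⊗2 =
  [0, 8]
  [1, 9]

Each entry (A^⊗2)_ij equals the minimum over all length-2 walks i = v_0 → v_1 → … → v_2 = j of Σ_t A[v_t][v_{t+1}]. For example, for (i, j) = (0, 1) we minimise over 2 possible intermediate vertex sequences; the minimum is 8, attained along the walk 0 → 0 → 1.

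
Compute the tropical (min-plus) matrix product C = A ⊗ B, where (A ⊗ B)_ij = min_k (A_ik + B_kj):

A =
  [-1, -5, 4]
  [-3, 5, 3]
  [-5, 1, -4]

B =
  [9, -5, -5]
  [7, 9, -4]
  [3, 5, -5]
A ⊗ B =
  [2, -6, -9]
  [6, -8, -8]
  [-1, -10, -10]

Apply the min-plus product entry-by-entry:
  C[0][0] = min over k of (A[0][0] + B[0][0] = -1 + 9 = 8, A[0][1] + B[1][0] = -5 + 7 = 2, A[0][2] + B[2][0] = 4 + 3 = 7) = 2 (attained at k = 1)
  C[0][1] = min over k of (A[0][0] + B[0][1] = -1 + -5 = -6, A[0][1] + B[1][1] = -5 + 9 = 4, A[0][2] + B[2][1] = 4 + 5 = 9) = -6 (attained at k = 0)
  C[0][2] = min over k of (A[0][0] + B[0][2] = -1 + -5 = -6, A[0][1] + B[1][2] = -5 + -4 = -9, A[0][2] + B[2][2] = 4 + -5 = -1) = -9 (attained at k = 1)
  C[1][0] = min over k of (A[1][0] + B[0][0] = -3 + 9 = 6, A[1][1] + B[1][0] = 5 + 7 = 12, A[1][2] + B[2][0] = 3 + 3 = 6) = 6 (attained at k = 0)
  C[1][1] = min over k of (A[1][0] + B[0][1] = -3 + -5 = -8, A[1][1] + B[1][1] = 5 + 9 = 14, A[1][2] + B[2][1] = 3 + 5 = 8) = -8 (attained at k = 0)
  C[1][2] = min over k of (A[1][0] + B[0][2] = -3 + -5 = -8, A[1][1] + B[1][2] = 5 + -4 = 1, A[1][2] + B[2][2] = 3 + -5 = -2) = -8 (attained at k = 0)
  C[2][0] = min over k of (A[2][0] + B[0][0] = -5 + 9 = 4, A[2][1] + B[1][0] = 1 + 7 = 8, A[2][2] + B[2][0] = -4 + 3 = -1) = -1 (attained at k = 2)
  C[2][1] = min over k of (A[2][0] + B[0][1] = -5 + -5 = -10, A[2][1] + B[1][1] = 1 + 9 = 10, A[2][2] + B[2][1] = -4 + 5 = 1) = -10 (attained at k = 0)
  C[2][2] = min over k of (A[2][0] + B[0][2] = -5 + -5 = -10, A[2][1] + B[1][2] = 1 + -4 = -3, A[2][2] + B[2][2] = -4 + -5 = -9) = -10 (attained at k = 0)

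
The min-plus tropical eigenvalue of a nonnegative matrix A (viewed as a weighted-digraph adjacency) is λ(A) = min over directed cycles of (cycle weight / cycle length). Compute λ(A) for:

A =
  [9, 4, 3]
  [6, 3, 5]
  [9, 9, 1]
λ(A) = 1

Enumerate directed cycles and compute their means (weight / length). Sample:
  cycle 0 → 0: weight = 9, length = 1, mean = 9/1 ≈ 9.000
  cycle 1 → 1: weight = 3, length = 1, mean = 3/1 ≈ 3.000
  cycle 2 → 2: weight = 1, length = 1, mean = 1/1 ≈ 1.000
  cycle 0 → 1 → 0: weight = 10, length = 2, mean = 10/2 ≈ 5.000
  cycle 0 → 2 → 0: weight = 12, length = 2, mean = 12/2 ≈ 6.000
  cycle 1 → 0 → 1: weight = 10, length = 2, mean = 10/2 ≈ 5.000
Minimum mean = 1.000, attained e.g. along the cycle 2 → 2 with weight 1 and length 1. So λ(A) = 1/1 = 1.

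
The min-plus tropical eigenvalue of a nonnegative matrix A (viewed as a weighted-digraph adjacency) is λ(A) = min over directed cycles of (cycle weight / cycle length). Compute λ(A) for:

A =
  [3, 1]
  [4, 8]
λ(A) = 5/2

Enumerate directed cycles and compute their means (weight / length). Sample:
  cycle 0 → 0: weight = 3, length = 1, mean = 3/1 ≈ 3.000
  cycle 1 → 1: weight = 8, length = 1, mean = 8/1 ≈ 8.000
  cycle 0 → 1 → 0: weight = 5, length = 2, mean = 5/2 ≈ 2.500
  cycle 1 → 0 → 1: weight = 5, length = 2, mean = 5/2 ≈ 2.500
Minimum mean = 2.500, attained e.g. along the cycle 0 → 1 → 0 with weight 5 and length 2. So λ(A) = 5/2 = 5/2.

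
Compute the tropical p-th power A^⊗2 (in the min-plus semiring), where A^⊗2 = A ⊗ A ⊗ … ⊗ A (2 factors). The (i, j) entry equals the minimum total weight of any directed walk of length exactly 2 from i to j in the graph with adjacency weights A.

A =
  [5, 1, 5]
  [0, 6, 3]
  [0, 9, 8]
A^⊗2 =
  [1, 6, 4]
  [3, 1, 5]
  [5, 1, 5]

Each entry (A^⊗2)_ij equals the minimum over all length-2 walks i = v_0 → v_1 → … → v_2 = j of Σ_t A[v_t][v_{t+1}]. For example, for (i, j) = (0, 2) we minimise over 3 possible intermediate vertex sequences; the minimum is 4, attained along the walk 0 → 1 → 2.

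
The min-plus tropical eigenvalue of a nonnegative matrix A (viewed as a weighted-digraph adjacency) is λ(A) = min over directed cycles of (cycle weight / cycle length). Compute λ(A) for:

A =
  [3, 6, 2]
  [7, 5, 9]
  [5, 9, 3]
λ(A) = 3

Enumerate directed cycles and compute their means (weight / length). Sample:
  cycle 0 → 0: weight = 3, length = 1, mean = 3/1 ≈ 3.000
  cycle 1 → 1: weight = 5, length = 1, mean = 5/1 ≈ 5.000
  cycle 2 → 2: weight = 3, length = 1, mean = 3/1 ≈ 3.000
  cycle 0 → 1 → 0: weight = 13, length = 2, mean = 13/2 ≈ 6.500
  cycle 0 → 2 → 0: weight = 7, length = 2, mean = 7/2 ≈ 3.500
  cycle 1 → 0 → 1: weight = 13, length = 2, mean = 13/2 ≈ 6.500
Minimum mean = 3.000, attained e.g. along the cycle 0 → 0 with weight 3 and length 1. So λ(A) = 3/1 = 3.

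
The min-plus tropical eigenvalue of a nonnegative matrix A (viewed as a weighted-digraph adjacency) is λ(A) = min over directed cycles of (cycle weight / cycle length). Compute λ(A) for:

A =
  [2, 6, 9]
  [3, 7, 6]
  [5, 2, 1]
λ(A) = 1

Enumerate directed cycles and compute their means (weight / length). Sample:
  cycle 0 → 0: weight = 2, length = 1, mean = 2/1 ≈ 2.000
  cycle 1 → 1: weight = 7, length = 1, mean = 7/1 ≈ 7.000
  cycle 2 → 2: weight = 1, length = 1, mean = 1/1 ≈ 1.000
  cycle 0 → 1 → 0: weight = 9, length = 2, mean = 9/2 ≈ 4.500
  cycle 0 → 2 → 0: weight = 14, length = 2, mean = 14/2 ≈ 7.000
  cycle 1 → 0 → 1: weight = 9, length = 2, mean = 9/2 ≈ 4.500
Minimum mean = 1.000, attained e.g. along the cycle 2 → 2 with weight 1 and length 1. So λ(A) = 1/1 = 1.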